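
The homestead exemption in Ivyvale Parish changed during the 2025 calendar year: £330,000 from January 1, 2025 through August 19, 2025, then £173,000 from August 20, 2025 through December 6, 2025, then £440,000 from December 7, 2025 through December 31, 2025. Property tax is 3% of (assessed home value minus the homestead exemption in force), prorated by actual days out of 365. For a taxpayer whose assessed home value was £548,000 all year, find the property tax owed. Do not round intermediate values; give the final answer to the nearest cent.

January 1 – August 19, 2025: 231 days, exemption £330,000 → (£548,000 − £330,000) × 3% × 231/365 = £4,139.0137
August 20 – December 6, 2025: 109 days, exemption £173,000 → (£548,000 − £173,000) × 3% × 109/365 = £3,359.5890
December 7 – December 31, 2025: 25 days, exemption £440,000 → (£548,000 − £440,000) × 3% × 25/365 = £221.9178
Total = £7,720.5205

£7,720.52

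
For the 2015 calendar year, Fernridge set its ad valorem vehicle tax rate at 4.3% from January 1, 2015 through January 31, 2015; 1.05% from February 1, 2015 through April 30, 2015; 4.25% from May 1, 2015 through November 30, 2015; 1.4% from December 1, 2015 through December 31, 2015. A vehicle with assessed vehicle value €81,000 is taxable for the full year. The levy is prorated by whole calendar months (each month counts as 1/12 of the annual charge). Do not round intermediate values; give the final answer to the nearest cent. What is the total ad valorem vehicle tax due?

January 1 – January 31, 2015: 1 month at 4.3% → €81,000 × 4.3% × 1/12 = €290.2500
February 1 – April 30, 2015: 3 months at 1.05% → €81,000 × 1.05% × 3/12 = €212.6250
May 1 – November 30, 2015: 7 months at 4.25% → €81,000 × 4.25% × 7/12 = €2,008.1250
December 1 – December 31, 2015: 1 month at 1.4% → €81,000 × 1.4% × 1/12 = €94.5000
Total = €2,605.5000

€2,605.50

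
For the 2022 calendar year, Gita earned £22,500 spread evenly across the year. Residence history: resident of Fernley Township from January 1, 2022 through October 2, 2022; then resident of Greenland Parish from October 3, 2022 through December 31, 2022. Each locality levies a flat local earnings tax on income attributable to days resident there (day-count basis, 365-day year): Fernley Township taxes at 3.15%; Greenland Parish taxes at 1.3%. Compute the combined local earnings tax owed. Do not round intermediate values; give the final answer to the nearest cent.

£606.11

Fernley Township, January 1 – October 2, 2022: 275 days → £22,500 × 3.15% × 275/365 = £533.9897
Greenland Parish, October 3 – December 31, 2022: 90 days → £22,500 × 1.3% × 90/365 = £72.1233
Total = £606.1130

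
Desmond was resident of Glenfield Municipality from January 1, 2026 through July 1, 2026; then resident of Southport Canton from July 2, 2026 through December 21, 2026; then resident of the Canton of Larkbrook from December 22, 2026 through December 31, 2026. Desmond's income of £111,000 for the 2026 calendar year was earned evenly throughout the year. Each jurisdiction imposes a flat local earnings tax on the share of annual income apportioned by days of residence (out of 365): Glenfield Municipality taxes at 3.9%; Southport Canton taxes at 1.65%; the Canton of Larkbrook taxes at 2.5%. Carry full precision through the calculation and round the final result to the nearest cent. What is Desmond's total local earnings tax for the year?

£3,102.68

Glenfield Municipality, January 1 – July 1, 2026: 182 days → £111,000 × 3.9% × 182/365 = £2,158.5699
Southport Canton, July 2 – December 21, 2026: 173 days → £111,000 × 1.65% × 173/365 = £868.0808
The Canton of Larkbrook, December 22 – December 31, 2026: 10 days → £111,000 × 2.5% × 10/365 = £76.0274
Total = £3,102.6781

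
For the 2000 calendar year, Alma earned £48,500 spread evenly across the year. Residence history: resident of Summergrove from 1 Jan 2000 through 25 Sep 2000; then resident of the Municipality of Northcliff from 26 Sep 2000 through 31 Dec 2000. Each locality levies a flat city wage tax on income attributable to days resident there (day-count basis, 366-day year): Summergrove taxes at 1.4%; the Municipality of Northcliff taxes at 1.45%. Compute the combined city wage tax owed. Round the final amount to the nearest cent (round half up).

£685.43

Summergrove, 1 Jan – 25 Sep 2000: 269 days → £48,500 × 1.4% × 269/366 = £499.0464
The Municipality of Northcliff, 26 Sep – 31 Dec 2000: 97 days → £48,500 × 1.45% × 97/366 = £186.3805
Total = £685.4269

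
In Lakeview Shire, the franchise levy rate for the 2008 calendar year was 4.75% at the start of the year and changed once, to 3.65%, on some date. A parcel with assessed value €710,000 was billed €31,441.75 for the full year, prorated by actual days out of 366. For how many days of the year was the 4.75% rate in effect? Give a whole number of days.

Let d = days at the first rate; then 366 − d days at the second rate.
€710,000 × [4.75%·d + 3.65%·(366−d)] / 366 = €31,441.75
Solving gives d = 259, so the new rate took effect on 16 Sep 2008.

259 days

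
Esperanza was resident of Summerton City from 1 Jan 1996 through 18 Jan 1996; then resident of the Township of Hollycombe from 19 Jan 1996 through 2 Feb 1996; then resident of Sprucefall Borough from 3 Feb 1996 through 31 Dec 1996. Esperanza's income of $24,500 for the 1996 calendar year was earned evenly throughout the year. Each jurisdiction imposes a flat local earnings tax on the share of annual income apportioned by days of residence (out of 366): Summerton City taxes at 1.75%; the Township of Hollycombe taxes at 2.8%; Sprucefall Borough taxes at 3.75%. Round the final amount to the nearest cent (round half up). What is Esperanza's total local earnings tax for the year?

$885.11

Summerton City, 1 Jan – 18 Jan 1996: 18 days → $24,500 × 1.75% × 18/366 = $21.0861
The Township of Hollycombe, 19 Jan – 2 Feb 1996: 15 days → $24,500 × 2.8% × 15/366 = $28.1148
Sprucefall Borough, 3 Feb – 31 Dec 1996: 333 days → $24,500 × 3.75% × 333/366 = $835.9119
Total = $885.1127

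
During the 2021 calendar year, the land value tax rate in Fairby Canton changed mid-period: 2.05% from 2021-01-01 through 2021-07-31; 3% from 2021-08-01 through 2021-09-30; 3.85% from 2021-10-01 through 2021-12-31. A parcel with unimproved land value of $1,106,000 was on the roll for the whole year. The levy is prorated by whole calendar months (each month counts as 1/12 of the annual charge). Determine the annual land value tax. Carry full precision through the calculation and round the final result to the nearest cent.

$29,401.17

2021-01-01 to 2021-07-31: 7 months at 2.05% → $1,106,000 × 2.05% × 7/12 = $13,225.9167
2021-08-01 to 2021-09-30: 2 months at 3% → $1,106,000 × 3% × 2/12 = $5,530.0000
2021-10-01 to 2021-12-31: 3 months at 3.85% → $1,106,000 × 3.85% × 3/12 = $10,645.2500
Total = $29,401.1667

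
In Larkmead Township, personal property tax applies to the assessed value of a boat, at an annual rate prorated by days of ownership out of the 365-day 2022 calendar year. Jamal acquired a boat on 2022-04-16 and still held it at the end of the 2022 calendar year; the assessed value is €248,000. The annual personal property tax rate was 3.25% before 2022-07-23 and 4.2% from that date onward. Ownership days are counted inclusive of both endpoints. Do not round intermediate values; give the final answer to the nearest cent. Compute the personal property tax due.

€6,787.05

2022-04-16 to 2022-07-22: 98 days at 3.25% → €248,000 × 3.25% × 98/365 = €2,164.0548
2022-07-23 to 2022-12-31: 162 days at 4.2% → €248,000 × 4.2% × 162/365 = €4,622.9918
Total = €6,787.0466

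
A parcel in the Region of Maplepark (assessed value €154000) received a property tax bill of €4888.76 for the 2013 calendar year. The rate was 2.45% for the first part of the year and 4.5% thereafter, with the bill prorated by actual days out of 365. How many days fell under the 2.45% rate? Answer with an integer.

236 days

Let d = days at the first rate; then 365 − d days at the second rate.
€154000 × [2.45%·d + 4.5%·(365−d)] / 365 = €4888.76
Solving gives d = 236, so the new rate took effect on August 25, 2013.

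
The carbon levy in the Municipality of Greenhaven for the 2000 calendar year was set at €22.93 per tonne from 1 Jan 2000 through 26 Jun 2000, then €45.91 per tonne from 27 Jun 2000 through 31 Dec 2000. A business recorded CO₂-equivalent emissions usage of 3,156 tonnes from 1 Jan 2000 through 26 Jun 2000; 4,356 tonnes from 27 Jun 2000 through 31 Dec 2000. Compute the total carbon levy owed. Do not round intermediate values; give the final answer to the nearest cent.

1 Jan – 26 Jun 2000: 3,156 tonnes at €22.93/tonne → €72,367.08
27 Jun – 31 Dec 2000: 4,356 tonnes at €45.91/tonne → €199,983.96

€272,351.04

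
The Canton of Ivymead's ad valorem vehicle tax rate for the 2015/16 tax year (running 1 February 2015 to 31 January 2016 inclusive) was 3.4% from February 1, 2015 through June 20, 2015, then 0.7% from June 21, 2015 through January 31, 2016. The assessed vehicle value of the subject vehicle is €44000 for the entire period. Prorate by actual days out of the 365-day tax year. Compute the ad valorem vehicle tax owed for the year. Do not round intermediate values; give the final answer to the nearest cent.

February 1 – June 20, 2015: 140 days at 3.4% → €44000 × 3.4% × 140/365 = €573.8082
June 21, 2015 – January 31, 2016: 225 days at 0.7% → €44000 × 0.7% × 225/365 = €189.8630
Total = €763.6712

€763.67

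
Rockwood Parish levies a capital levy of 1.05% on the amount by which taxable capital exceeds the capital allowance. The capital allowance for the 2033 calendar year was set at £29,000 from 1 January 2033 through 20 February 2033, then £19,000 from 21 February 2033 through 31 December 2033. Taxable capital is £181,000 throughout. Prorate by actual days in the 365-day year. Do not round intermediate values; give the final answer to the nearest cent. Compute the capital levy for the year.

£1,686.33

1 January – 20 February 2033: 51 days, exemption £29,000 → (£181,000 − £29,000) × 1.05% × 51/365 = £223.0027
21 February – 31 December 2033: 314 days, exemption £19,000 → (£181,000 − £19,000) × 1.05% × 314/365 = £1,463.3260
Total = £1,686.3288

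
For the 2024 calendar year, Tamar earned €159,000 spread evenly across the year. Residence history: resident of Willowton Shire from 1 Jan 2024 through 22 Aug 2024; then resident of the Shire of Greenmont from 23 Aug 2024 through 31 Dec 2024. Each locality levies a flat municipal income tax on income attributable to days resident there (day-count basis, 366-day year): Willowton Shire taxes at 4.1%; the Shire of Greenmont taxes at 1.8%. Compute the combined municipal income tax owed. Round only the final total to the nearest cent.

Willowton Shire, 1 Jan – 22 Aug 2024: 235 days → €159,000 × 4.1% × 235/366 = €4,185.6967
The Shire of Greenmont, 23 Aug – 31 Dec 2024: 131 days → €159,000 × 1.8% × 131/366 = €1,024.3770
Total = €5,210.0738

€5,210.07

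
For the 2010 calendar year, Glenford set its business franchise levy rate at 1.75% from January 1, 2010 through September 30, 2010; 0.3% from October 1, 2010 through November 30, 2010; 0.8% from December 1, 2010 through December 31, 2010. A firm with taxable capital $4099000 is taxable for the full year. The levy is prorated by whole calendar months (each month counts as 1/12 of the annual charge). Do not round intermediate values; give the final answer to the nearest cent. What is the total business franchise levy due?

$58581.54

January 1 – September 30, 2010: 9 months at 1.75% → $4099000 × 1.75% × 9/12 = $53799.3750
October 1 – November 30, 2010: 2 months at 0.3% → $4099000 × 0.3% × 2/12 = $2049.5000
December 1 – December 31, 2010: 1 month at 0.8% → $4099000 × 0.8% × 1/12 = $2732.6667
Total = $58581.5417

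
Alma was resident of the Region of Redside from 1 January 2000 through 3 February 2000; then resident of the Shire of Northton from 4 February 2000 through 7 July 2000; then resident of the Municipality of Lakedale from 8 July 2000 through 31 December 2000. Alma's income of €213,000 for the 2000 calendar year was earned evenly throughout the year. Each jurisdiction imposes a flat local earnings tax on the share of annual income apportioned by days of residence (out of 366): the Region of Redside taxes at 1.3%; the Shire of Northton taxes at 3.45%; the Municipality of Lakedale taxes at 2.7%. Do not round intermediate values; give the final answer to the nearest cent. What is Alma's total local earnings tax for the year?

€6,150.52

The Region of Redside, 1 January – 3 February 2000: 34 days → €213,000 × 1.3% × 34/366 = €257.2295
The Shire of Northton, 4 February – 7 July 2000: 155 days → €213,000 × 3.45% × 155/366 = €3,112.0697
The Municipality of Lakedale, 8 July – 31 December 2000: 177 days → €213,000 × 2.7% × 177/366 = €2,781.2213
Total = €6,150.5205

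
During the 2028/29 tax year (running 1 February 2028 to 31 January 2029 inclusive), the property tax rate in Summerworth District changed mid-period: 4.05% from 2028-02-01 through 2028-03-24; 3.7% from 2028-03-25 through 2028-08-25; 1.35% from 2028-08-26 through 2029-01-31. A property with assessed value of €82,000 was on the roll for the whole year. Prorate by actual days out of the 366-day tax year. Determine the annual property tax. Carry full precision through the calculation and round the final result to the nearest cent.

2028-02-01 to 2028-03-24: 53 days at 4.05% → €82,000 × 4.05% × 53/366 = €480.9098
2028-03-25 to 2028-08-25: 154 days at 3.7% → €82,000 × 3.7% × 154/366 = €1,276.6011
2028-08-26 to 2029-01-31: 159 days at 1.35% → €82,000 × 1.35% × 159/366 = €480.9098
Total = €2,238.4208

€2,238.42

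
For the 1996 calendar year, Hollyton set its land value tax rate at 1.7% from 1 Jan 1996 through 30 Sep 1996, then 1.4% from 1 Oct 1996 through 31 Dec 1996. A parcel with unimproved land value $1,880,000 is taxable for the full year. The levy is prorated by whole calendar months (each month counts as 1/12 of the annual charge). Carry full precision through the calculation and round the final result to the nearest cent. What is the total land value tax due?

1 Jan – 30 Sep 1996: 9 months at 1.7% → $1,880,000 × 1.7% × 9/12 = $23,970.0000
1 Oct – 31 Dec 1996: 3 months at 1.4% → $1,880,000 × 1.4% × 3/12 = $6,580.0000
Total = $30,550.0000

$30,550.00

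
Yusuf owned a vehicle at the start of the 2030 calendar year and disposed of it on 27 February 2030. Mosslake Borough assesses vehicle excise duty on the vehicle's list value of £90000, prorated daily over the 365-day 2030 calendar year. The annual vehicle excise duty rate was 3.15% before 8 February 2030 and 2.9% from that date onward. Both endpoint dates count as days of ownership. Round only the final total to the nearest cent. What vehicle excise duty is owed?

1 January – 7 February 2030: 38 days at 3.15% → £90000 × 3.15% × 38/365 = £295.1507
8 February – 27 February 2030: 20 days at 2.9% → £90000 × 2.9% × 20/365 = £143.0137
Total = £438.1644

£438.16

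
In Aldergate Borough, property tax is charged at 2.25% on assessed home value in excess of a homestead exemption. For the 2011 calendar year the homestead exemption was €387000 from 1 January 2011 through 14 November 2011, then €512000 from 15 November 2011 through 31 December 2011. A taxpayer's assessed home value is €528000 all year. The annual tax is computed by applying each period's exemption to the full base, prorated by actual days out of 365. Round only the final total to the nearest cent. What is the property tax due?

€2810.34

1 January – 14 November 2011: 318 days, exemption €387000 → (€528000 − €387000) × 2.25% × 318/365 = €2763.9863
15 November – 31 December 2011: 47 days, exemption €512000 → (€528000 − €512000) × 2.25% × 47/365 = €46.3562
Total = €2810.3425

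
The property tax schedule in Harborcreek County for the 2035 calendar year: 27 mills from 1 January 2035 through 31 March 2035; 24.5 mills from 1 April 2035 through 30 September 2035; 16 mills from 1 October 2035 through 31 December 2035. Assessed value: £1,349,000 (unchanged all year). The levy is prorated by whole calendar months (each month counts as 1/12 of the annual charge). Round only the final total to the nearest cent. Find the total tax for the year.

1 January – 31 March 2035: 3 months at 27 mills → £1,349,000 × 2.7% × 3/12 = £9,105.7500
1 April – 30 September 2035: 6 months at 24.5 mills → £1,349,000 × 2.45% × 6/12 = £16,525.2500
1 October – 31 December 2035: 3 months at 16 mills → £1,349,000 × 1.6% × 3/12 = £5,396.0000
Total = £31,027.0000

£31,027.00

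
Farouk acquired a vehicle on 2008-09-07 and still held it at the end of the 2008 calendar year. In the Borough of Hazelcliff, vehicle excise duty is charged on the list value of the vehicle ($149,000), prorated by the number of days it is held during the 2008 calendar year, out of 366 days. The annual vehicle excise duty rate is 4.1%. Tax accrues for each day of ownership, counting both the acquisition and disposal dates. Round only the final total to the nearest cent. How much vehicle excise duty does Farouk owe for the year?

Days held (2008-09-07 to 2008-12-31): 116 out of 366
Tax = $149,000 × 4.1% × 116/366 = $1,936.1858

$1,936.19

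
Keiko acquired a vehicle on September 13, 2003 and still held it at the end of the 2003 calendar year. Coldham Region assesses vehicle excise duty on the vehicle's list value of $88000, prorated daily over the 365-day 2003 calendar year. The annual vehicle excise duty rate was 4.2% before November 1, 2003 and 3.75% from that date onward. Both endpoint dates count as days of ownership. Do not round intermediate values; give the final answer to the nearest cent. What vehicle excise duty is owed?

$1047.68

September 13 – October 31, 2003: 49 days at 4.2% → $88000 × 4.2% × 49/365 = $496.1753
November 1 – December 31, 2003: 61 days at 3.75% → $88000 × 3.75% × 61/365 = $551.5068
Total = $1047.6822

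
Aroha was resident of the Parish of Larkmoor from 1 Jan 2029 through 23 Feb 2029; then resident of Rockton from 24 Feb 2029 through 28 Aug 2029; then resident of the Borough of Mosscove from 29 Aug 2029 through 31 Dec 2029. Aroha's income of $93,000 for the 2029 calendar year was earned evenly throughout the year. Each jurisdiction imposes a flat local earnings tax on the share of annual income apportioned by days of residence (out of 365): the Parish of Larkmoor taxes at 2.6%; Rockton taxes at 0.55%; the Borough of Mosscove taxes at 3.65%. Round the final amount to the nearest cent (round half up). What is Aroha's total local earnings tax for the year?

The Parish of Larkmoor, 1 Jan – 23 Feb 2029: 54 days → $93,000 × 2.6% × 54/365 = $357.7315
Rockton, 24 Feb – 28 Aug 2029: 186 days → $93,000 × 0.55% × 186/365 = $260.6548
The Borough of Mosscove, 29 Aug – 31 Dec 2029: 125 days → $93,000 × 3.65% × 125/365 = $1,162.5000
Total = $1,780.8863

$1,780.89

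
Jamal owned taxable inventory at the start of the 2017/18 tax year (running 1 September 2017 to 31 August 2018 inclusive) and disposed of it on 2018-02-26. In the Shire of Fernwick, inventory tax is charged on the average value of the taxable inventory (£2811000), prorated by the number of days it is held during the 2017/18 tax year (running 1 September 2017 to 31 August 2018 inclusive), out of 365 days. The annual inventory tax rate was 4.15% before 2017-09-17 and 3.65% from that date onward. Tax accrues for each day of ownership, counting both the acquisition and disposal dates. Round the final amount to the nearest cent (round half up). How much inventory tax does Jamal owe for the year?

2017-09-01 to 2017-09-16: 16 days at 4.15% → £2811000 × 4.15% × 16/365 = £5113.7096
2017-09-17 to 2018-02-26: 163 days at 3.65% → £2811000 × 3.65% × 163/365 = £45819.3000
Total = £50933.0096

£50933.01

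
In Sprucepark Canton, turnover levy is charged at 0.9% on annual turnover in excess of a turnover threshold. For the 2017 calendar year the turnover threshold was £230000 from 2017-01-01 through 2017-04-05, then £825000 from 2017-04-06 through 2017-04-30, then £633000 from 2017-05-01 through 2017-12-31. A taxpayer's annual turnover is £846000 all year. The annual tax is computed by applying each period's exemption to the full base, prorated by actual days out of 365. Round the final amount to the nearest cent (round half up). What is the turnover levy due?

£2742.66

2017-01-01 to 2017-04-05: 95 days, exemption £230000 → (£846000 − £230000) × 0.9% × 95/365 = £1442.9589
2017-04-06 to 2017-04-30: 25 days, exemption £825000 → (£846000 − £825000) × 0.9% × 25/365 = £12.9452
2017-05-01 to 2017-12-31: 245 days, exemption £633000 → (£846000 − £633000) × 0.9% × 245/365 = £1286.7534
Total = £2742.6575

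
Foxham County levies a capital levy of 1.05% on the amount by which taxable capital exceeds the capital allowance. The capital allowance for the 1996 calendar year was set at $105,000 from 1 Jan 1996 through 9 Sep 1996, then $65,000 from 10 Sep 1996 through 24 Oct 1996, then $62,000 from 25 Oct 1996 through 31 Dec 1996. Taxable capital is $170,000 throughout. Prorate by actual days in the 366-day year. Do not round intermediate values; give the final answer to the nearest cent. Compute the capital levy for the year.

1 Jan – 9 Sep 1996: 253 days, exemption $105,000 → ($170,000 − $105,000) × 1.05% × 253/366 = $471.7828
10 Sep – 24 Oct 1996: 45 days, exemption $65,000 → ($170,000 − $65,000) × 1.05% × 45/366 = $135.5533
25 Oct – 31 Dec 1996: 68 days, exemption $62,000 → ($170,000 − $62,000) × 1.05% × 68/366 = $210.6885
Total = $818.0246

$818.02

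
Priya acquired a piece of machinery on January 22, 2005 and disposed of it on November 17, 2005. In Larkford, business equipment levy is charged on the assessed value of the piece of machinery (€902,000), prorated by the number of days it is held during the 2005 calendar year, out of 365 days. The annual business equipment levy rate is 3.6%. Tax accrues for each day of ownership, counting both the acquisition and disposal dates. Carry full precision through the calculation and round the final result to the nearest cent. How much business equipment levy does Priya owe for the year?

€26,689.32

Days held (January 22 – November 17, 2005): 300 out of 365
Tax = €902,000 × 3.6% × 300/365 = €26,689.3151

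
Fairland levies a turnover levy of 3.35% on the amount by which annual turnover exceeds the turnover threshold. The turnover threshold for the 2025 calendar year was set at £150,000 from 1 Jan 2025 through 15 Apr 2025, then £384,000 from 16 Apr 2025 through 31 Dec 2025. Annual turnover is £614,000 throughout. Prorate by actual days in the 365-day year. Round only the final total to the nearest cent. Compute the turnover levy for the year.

1 Jan – 15 Apr 2025: 105 days, exemption £150,000 → (£614,000 − £150,000) × 3.35% × 105/365 = £4,471.5616
16 Apr – 31 Dec 2025: 260 days, exemption £384,000 → (£614,000 − £384,000) × 3.35% × 260/365 = £5,488.4932
Total = £9,960.0548

£9,960.05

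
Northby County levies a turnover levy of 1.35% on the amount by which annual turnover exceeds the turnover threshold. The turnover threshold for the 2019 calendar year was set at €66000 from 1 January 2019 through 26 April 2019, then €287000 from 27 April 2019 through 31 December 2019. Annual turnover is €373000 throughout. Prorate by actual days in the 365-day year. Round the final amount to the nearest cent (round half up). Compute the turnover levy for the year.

€2109.18

1 January – 26 April 2019: 116 days, exemption €66000 → (€373000 − €66000) × 1.35% × 116/365 = €1317.1562
27 April – 31 December 2019: 249 days, exemption €287000 → (€373000 − €287000) × 1.35% × 249/365 = €792.0247
Total = €2109.1808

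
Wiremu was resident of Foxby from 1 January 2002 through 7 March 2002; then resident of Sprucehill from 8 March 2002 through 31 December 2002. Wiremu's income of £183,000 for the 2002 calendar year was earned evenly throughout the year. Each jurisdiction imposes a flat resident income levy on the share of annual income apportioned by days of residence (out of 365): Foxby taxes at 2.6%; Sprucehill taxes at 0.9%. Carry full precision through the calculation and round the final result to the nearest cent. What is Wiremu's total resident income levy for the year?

£2,209.54

Foxby, 1 January – 7 March 2002: 66 days → £183,000 × 2.6% × 66/365 = £860.3507
Sprucehill, 8 March – 31 December 2002: 299 days → £183,000 × 0.9% × 299/365 = £1,349.1863
Total = £2,209.5370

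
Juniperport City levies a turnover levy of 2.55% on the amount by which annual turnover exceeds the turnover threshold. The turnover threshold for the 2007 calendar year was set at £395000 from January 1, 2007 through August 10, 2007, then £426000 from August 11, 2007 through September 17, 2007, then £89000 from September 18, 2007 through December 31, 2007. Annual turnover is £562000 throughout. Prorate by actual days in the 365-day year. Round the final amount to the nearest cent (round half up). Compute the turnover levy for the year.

January 1 – August 10, 2007: 222 days, exemption £395000 → (£562000 − £395000) × 2.55% × 222/365 = £2590.1014
August 11 – September 17, 2007: 38 days, exemption £426000 → (£562000 − £426000) × 2.55% × 38/365 = £361.0521
September 18 – December 31, 2007: 105 days, exemption £89000 → (£562000 − £89000) × 2.55% × 105/365 = £3469.7466
Total = £6420.9000

£6420.90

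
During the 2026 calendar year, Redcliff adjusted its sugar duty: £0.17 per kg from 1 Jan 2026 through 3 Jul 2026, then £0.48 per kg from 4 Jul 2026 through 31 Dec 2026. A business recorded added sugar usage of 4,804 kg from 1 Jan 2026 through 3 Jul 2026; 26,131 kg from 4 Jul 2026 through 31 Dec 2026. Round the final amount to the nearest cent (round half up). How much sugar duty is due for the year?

£13,359.56

1 Jan – 3 Jul 2026: 4,804 kg at £0.17/kg → £816.68
4 Jul – 31 Dec 2026: 26,131 kg at £0.48/kg → £12,542.88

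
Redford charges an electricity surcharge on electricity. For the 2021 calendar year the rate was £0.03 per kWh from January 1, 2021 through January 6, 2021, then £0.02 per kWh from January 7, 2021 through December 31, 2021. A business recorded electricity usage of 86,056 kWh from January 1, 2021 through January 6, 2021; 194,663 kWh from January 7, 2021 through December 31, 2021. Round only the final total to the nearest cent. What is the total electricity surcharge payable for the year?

January 1 – January 6, 2021: 86,056 kWh at £0.03/kWh → £2581.68
January 7 – December 31, 2021: 194,663 kWh at £0.02/kWh → £3893.26

£6474.94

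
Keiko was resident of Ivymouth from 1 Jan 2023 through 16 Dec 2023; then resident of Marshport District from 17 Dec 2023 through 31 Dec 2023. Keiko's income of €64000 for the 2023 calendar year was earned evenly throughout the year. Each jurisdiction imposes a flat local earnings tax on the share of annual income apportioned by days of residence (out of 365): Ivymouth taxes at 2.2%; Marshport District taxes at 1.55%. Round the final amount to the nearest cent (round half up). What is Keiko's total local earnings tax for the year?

€1390.90

Ivymouth, 1 Jan – 16 Dec 2023: 350 days → €64000 × 2.2% × 350/365 = €1350.1370
Marshport District, 17 Dec – 31 Dec 2023: 15 days → €64000 × 1.55% × 15/365 = €40.7671
Total = €1390.9041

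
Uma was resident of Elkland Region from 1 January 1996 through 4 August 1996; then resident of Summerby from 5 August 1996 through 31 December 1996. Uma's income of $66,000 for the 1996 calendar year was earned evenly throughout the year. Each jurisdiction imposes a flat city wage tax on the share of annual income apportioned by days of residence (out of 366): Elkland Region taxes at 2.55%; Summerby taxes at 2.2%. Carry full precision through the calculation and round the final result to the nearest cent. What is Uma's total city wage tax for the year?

Elkland Region, 1 January – 4 August 1996: 217 days → $66,000 × 2.55% × 217/366 = $997.8443
Summerby, 5 August – 31 December 1996: 149 days → $66,000 × 2.2% × 149/366 = $591.1148
Total = $1,588.9590

$1,588.96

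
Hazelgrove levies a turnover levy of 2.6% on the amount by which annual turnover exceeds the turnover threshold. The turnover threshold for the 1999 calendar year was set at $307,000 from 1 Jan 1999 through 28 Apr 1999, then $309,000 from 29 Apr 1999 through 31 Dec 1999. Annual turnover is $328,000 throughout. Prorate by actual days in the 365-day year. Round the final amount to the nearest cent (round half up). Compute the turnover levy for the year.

1 Jan – 28 Apr 1999: 118 days, exemption $307,000 → ($328,000 − $307,000) × 2.6% × 118/365 = $176.5151
29 Apr – 31 Dec 1999: 247 days, exemption $309,000 → ($328,000 − $309,000) × 2.6% × 247/365 = $334.2959
Total = $510.8110

$510.81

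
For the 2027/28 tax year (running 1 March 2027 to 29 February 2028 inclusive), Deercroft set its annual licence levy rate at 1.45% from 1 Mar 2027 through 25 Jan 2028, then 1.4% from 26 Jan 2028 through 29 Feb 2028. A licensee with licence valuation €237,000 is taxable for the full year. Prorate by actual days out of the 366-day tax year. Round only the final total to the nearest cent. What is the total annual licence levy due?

€3,425.17

1 Mar 2027 – 25 Jan 2028: 331 days at 1.45% → €237,000 × 1.45% × 331/366 = €3,107.8730
26 Jan – 29 Feb 2028: 35 days at 1.4% → €237,000 × 1.4% × 35/366 = €317.2951
Total = €3,425.1680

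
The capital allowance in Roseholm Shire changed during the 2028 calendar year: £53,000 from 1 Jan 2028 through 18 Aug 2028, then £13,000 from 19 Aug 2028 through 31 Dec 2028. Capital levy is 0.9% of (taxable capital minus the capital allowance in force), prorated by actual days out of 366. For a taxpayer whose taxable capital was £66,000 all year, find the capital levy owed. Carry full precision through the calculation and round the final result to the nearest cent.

1 Jan – 18 Aug 2028: 231 days, exemption £53,000 → (£66,000 − £53,000) × 0.9% × 231/366 = £73.8443
19 Aug – 31 Dec 2028: 135 days, exemption £13,000 → (£66,000 − £13,000) × 0.9% × 135/366 = £175.9426
Total = £249.7869

£249.79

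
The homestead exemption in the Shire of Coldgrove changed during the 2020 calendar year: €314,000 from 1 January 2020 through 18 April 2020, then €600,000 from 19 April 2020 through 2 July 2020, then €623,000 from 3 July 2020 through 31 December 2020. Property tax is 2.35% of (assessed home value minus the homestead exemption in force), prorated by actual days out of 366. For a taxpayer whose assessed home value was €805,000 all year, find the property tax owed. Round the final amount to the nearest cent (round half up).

1 January – 18 April 2020: 109 days, exemption €314,000 → (€805,000 − €314,000) × 2.35% × 109/366 = €3,436.3292
19 April – 2 July 2020: 75 days, exemption €600,000 → (€805,000 − €600,000) × 2.35% × 75/366 = €987.1926
3 July – 31 December 2020: 182 days, exemption €623,000 → (€805,000 − €623,000) × 2.35% × 182/366 = €2,126.8142
Total = €6,550.3361

€6,550.34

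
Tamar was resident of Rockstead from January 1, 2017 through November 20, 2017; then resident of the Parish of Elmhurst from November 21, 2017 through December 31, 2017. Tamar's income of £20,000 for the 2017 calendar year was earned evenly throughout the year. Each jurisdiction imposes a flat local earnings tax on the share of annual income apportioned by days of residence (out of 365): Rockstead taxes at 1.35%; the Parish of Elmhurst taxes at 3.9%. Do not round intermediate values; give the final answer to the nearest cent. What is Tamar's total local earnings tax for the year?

Rockstead, January 1 – November 20, 2017: 324 days → £20,000 × 1.35% × 324/365 = £239.6712
The Parish of Elmhurst, November 21 – December 31, 2017: 41 days → £20,000 × 3.9% × 41/365 = £87.6164
Total = £327.2877

£327.29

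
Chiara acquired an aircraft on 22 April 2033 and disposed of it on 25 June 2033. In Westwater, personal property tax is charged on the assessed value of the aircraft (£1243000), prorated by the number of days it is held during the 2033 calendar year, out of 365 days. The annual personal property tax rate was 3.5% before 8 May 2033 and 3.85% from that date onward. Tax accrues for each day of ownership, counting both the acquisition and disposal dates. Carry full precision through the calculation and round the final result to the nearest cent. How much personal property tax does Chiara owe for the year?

£8331.51

22 April – 7 May 2033: 16 days at 3.5% → £1243000 × 3.5% × 16/365 = £1907.0685
8 May – 25 June 2033: 49 days at 3.85% → £1243000 × 3.85% × 49/365 = £6424.4370
Total = £8331.5055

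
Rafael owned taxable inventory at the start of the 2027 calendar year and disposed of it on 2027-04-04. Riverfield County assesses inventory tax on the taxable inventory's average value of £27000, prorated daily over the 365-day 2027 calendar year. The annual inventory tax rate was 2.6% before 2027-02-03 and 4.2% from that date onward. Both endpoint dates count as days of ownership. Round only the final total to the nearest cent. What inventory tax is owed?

£252.99

2027-01-01 to 2027-02-02: 33 days at 2.6% → £27000 × 2.6% × 33/365 = £63.4685
2027-02-03 to 2027-04-04: 61 days at 4.2% → £27000 × 4.2% × 61/365 = £189.5178
Total = £252.9863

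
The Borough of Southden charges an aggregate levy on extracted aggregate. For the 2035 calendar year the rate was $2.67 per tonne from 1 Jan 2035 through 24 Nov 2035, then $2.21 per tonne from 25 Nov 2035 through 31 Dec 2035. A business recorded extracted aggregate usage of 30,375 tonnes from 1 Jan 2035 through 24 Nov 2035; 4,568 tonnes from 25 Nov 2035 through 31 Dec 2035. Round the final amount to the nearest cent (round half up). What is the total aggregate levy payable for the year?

$91,196.53

1 Jan – 24 Nov 2035: 30,375 tonnes at $2.67/tonne → $81,101.25
25 Nov – 31 Dec 2035: 4,568 tonnes at $2.21/tonne → $10,095.28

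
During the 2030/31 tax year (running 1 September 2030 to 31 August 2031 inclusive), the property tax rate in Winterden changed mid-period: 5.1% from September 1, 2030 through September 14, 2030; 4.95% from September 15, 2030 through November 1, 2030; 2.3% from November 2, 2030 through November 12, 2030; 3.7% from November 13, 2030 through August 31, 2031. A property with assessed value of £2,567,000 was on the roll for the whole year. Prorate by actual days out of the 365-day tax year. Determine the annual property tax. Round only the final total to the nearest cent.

September 1 – September 14, 2030: 14 days at 5.1% → £2,567,000 × 5.1% × 14/365 = £5,021.4740
September 15 – November 1, 2030: 48 days at 4.95% → £2,567,000 × 4.95% × 48/365 = £16,710.1151
November 2 – November 12, 2030: 11 days at 2.3% → £2,567,000 × 2.3% × 11/365 = £1,779.3178
November 13, 2030 – August 31, 2031: 292 days at 3.7% → £2,567,000 × 3.7% × 292/365 = £75,983.2000
Total = £99,494.1068

£99,494.11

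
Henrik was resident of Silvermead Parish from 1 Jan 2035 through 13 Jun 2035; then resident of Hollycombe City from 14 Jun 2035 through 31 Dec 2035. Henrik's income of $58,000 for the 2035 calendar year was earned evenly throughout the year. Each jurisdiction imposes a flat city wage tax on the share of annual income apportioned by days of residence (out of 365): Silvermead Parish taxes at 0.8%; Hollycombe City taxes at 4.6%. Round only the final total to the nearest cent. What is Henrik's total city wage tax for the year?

$1,677.71

Silvermead Parish, 1 Jan – 13 Jun 2035: 164 days → $58,000 × 0.8% × 164/365 = $208.4822
Hollycombe City, 14 Jun – 31 Dec 2035: 201 days → $58,000 × 4.6% × 201/365 = $1,469.2274
Total = $1,677.7096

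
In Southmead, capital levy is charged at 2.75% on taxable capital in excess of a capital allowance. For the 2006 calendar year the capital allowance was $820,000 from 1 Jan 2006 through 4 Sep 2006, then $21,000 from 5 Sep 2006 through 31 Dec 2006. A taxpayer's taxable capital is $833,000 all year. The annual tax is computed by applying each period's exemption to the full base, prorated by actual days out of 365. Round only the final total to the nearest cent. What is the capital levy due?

1 Jan – 4 Sep 2006: 247 days, exemption $820,000 → ($833,000 − $820,000) × 2.75% × 247/365 = $241.9247
5 Sep – 31 Dec 2006: 118 days, exemption $21,000 → ($833,000 − $21,000) × 2.75% × 118/365 = $7,219.0137
Total = $7,460.9384

$7,460.94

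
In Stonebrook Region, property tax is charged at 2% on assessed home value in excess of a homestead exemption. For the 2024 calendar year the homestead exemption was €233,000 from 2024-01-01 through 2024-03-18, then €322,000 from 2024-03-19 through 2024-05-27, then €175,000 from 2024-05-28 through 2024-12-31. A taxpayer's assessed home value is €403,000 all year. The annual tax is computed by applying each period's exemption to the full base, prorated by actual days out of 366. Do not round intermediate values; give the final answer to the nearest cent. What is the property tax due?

€3,750.49

2024-01-01 to 2024-03-18: 78 days, exemption €233,000 → (€403,000 − €233,000) × 2% × 78/366 = €724.5902
2024-03-19 to 2024-05-27: 70 days, exemption €322,000 → (€403,000 − €322,000) × 2% × 70/366 = €309.8361
2024-05-28 to 2024-12-31: 218 days, exemption €175,000 → (€403,000 − €175,000) × 2% × 218/366 = €2,716.0656
Total = €3,750.4918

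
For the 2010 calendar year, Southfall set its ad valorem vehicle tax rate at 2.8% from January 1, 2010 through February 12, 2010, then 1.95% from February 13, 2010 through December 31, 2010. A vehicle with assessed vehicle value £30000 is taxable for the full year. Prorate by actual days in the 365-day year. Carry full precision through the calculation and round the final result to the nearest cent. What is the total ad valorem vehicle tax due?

£615.04

January 1 – February 12, 2010: 43 days at 2.8% → £30000 × 2.8% × 43/365 = £98.9589
February 13 – December 31, 2010: 322 days at 1.95% → £30000 × 1.95% × 322/365 = £516.0822
Total = £615.0411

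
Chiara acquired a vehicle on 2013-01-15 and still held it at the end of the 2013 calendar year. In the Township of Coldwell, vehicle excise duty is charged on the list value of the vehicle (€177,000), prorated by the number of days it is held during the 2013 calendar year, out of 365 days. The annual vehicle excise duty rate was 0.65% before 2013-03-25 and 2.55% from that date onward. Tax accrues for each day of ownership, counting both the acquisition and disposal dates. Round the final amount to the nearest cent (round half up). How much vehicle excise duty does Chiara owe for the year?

€3,704.63

2013-01-15 to 2013-03-24: 69 days at 0.65% → €177,000 × 0.65% × 69/365 = €217.4918
2013-03-25 to 2013-12-31: 282 days at 2.55% → €177,000 × 2.55% × 282/365 = €3,487.1425
Total = €3,704.6342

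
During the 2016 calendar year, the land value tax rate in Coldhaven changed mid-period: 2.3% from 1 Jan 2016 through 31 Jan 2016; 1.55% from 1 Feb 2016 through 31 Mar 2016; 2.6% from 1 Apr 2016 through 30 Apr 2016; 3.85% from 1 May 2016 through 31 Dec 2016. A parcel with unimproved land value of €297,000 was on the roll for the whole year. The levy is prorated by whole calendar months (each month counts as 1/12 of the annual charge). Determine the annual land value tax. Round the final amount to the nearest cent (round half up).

€9,603.00

1 Jan – 31 Jan 2016: 1 month at 2.3% → €297,000 × 2.3% × 1/12 = €569.2500
1 Feb – 31 Mar 2016: 2 months at 1.55% → €297,000 × 1.55% × 2/12 = €767.2500
1 Apr – 30 Apr 2016: 1 month at 2.6% → €297,000 × 2.6% × 1/12 = €643.5000
1 May – 31 Dec 2016: 8 months at 3.85% → €297,000 × 3.85% × 8/12 = €7,623.0000
Total = €9,603.0000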